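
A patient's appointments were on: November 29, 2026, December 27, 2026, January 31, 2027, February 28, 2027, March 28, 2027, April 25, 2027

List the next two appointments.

All Sundays; the gaps (28, 35, 28, 28, 28) vary with month length.
This is the last Sunday of each month.
Last Sunday of May 2027: May 30, 2027.
Last Sunday of June 2027: June 27, 2027.

May 30, 2027; June 27, 2027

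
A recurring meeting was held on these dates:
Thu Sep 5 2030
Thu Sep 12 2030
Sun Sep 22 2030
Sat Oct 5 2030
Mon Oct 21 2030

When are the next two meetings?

Sat Nov 9 2030, Sun Dec 1 2030

Gaps: 7, 10, 13, 16 days — each gap is 3 larger than the previous one.
Next gap: 19 days. Mon Oct 21 2030 + 19 days = Sat Nov 9 2030.
Next gap: 22 days. Sat Nov 9 2030 + 22 days = Sun Dec 1 2030.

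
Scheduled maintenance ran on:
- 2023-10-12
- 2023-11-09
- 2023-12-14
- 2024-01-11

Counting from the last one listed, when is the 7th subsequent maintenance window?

These are Thursdays at 28- or 35-day spacing (28, 35, 28).
The pattern: 2nd Thursday of the month.
2nd Thursday of February 2024: 2024-02-08.
2nd Thursday of March 2024: 2024-03-14.
April 2024 — 2nd Thursday is 2024-04-11.
May 2024 — 2nd Thursday is 2024-05-09.
June 2024 — 2nd Thursday is 2024-06-13.
2nd Thursday of July 2024: 2024-07-11.
August 2024 — 2nd Thursday is 2024-08-08.

2024-08-08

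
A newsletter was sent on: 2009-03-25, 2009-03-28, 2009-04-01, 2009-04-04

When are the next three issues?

2009-04-08, 2009-04-11, 2009-04-15

The gap pattern 3, 4, 3 repeats every 2 events.
These are the Wednesdays and Saturdays of each week.
Next Wednesday: 2009-04-08.
The following Saturday is 2009-04-11.
Next Wednesday: 2009-04-15.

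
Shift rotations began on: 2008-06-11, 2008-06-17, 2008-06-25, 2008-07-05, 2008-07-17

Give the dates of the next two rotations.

2008-07-31, 2008-08-16

The spacing grows by 2 each time: 6, 8, 10, 12 days.
Next gap: 14 days. 2008-07-17 + 14 days = 2008-07-31.
Next gap: 16 days. 2008-07-31 + 16 days = 2008-08-16.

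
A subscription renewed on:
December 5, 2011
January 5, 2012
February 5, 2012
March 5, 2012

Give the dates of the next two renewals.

April 5, 2012; May 5, 2012

Each date is the 5th; the gaps (31, 31, 29) track the month lengths.
The rule is the 5th of each month.
April 2012: April 5, 2012.
May 2012: May 5, 2012.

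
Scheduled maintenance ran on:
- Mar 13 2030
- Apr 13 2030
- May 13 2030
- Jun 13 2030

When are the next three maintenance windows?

Jul 13 2030, Aug 13 2030, Sep 13 2030

Gaps: 31, 30, 31 days — not constant. Every event is on the 13th of the month.
Pattern: the 13th of each month.
Next: July 2030 → Jul 13 2030.
Next: August 2030 → Aug 13 2030.
Next: September 2030 → Sep 13 2030.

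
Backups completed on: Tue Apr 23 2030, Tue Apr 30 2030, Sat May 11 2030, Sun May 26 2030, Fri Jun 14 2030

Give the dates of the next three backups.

Intervals are 7, 11, 15, 19 days — an arithmetic progression with common difference 4.
Next gap: 23 days. Fri Jun 14 2030 + 23 days = Sun Jul 7 2030.
Next gap: 27 days. Sun Jul 7 2030 + 27 days = Sat Aug 3 2030.
Next gap: 31 days. Sat Aug 3 2030 + 31 days = Tue Sep 3 2030.

Sun Jul 7 2030, Sat Aug 3 2030, Tue Sep 3 2030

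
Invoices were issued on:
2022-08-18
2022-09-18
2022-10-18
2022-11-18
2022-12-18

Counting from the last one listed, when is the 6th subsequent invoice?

2023-06-18

The day-of-month is always 18 (31, 30, 31, 30 days between events).
So this recurs on the 18th of each month.
January 2023: 2023-01-18.
February 2023: 2023-02-18.
March 2023: 2023-03-18.
April 2023: 2023-04-18.
May 2023: 2023-05-18.
Next: June 2023 → 2023-06-18.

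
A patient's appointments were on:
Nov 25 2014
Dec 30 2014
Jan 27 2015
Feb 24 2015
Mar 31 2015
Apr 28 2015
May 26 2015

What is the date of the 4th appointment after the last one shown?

These are Tuesdays with 35, 28, 28, 35, 28, 28-day gaps.
Each is the final Tuesday of its month — Dec 30 2014 is past the 28th, so '4th Tuesday' doesn't fit.
June 2015 ends with Tuesday Jun 30 2015.
Last Tuesday of July 2015: Jul 28 2015.
Last Tuesday of August 2015: Aug 25 2015.
September 2015 ends with Tuesday Sep 29 2015.

Sep 29 2015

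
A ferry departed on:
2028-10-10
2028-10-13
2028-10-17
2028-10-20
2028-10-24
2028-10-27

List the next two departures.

Every event lands on a Tuesday or Friday (gaps cycle 3, 4, 3, 4, 3).
So the schedule is: every Tuesday and Friday.
Next Tuesday: 2028-10-31.
The following Friday is 2028-11-03.

2028-10-31, 2028-11-03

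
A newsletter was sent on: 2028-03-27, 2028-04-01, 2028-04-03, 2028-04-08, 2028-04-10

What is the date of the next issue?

2028-04-15

The gap pattern 5, 2, 5, 2 repeats every 2 events.
These are the Mondays and Saturdays of each week.
Next Saturday: 2028-04-15.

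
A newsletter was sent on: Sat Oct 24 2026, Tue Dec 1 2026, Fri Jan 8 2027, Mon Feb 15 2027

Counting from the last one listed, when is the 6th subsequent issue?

The spacing is 38, 38, 38 days — always 38 days.
Mon Feb 15 2027 + 38 days = Thu Mar 25 2027.
Thu Mar 25 2027 + 38 days = Sun May 2 2027.
Sun May 2 2027 + 38 days = Wed Jun 9 2027.
Wed Jun 9 2027 + 38 days = Sat Jul 17 2027.
Sat Jul 17 2027 + 38 days = Tue Aug 24 2027.
Tue Aug 24 2027 + 38 days = Fri Oct 1 2027.

Fri Oct 1 2027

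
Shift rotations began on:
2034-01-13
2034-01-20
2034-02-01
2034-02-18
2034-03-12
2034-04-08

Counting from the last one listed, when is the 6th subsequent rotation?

The spacing grows by 5 each time: 7, 12, 17, 22, 27 days.
Next gap: 32 days. 2034-04-08 + 32 days = 2034-05-10.
Next gap: 37 days. 2034-05-10 + 37 days = 2034-06-16.
Next gap: 42 days. 2034-06-16 + 42 days = 2034-07-28.
Next gap: 47 days. 2034-07-28 + 47 days = 2034-09-13.
Next gap: 52 days. 2034-09-13 + 52 days = 2034-11-04.
Next gap: 57 days. 2034-11-04 + 57 days = 2034-12-31.

2034-12-31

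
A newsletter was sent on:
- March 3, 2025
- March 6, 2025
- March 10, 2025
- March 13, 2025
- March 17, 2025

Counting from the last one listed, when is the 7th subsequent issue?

Every event lands on a Monday or Thursday (gaps cycle 3, 4, 3, 4).
So the schedule is: every Monday and Thursday.
Next Thursday: March 20, 2025.
The following Monday is March 24, 2025.
Next Thursday: March 27, 2025.
Next Monday: March 31, 2025.
Next Thursday: April 3, 2025.
The following Monday is April 7, 2025.
Next Thursday: April 10, 2025.

April 10, 2025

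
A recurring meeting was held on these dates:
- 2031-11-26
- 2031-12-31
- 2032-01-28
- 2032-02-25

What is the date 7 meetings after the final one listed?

All Wednesdays; the gaps (35, 28, 28) vary with month length.
This is the last Wednesday of each month.
March 2032 ends with Wednesday 2032-03-31.
April 2032 ends with Wednesday 2032-04-28.
May 2032 ends with Wednesday 2032-05-26.
June 2032 ends with Wednesday 2032-06-30.
Last Wednesday of July 2032: 2032-07-28.
Last Wednesday of August 2032: 2032-08-25.
Last Wednesday of September 2032: 2032-09-29.

2032-09-29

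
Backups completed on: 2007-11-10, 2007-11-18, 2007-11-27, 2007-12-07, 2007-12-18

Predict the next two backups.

2007-12-30, 2008-01-12

Gaps: 8, 9, 10, 11 days — each gap is 1 larger than the previous one.
Next gap: 12 days. 2007-12-18 + 12 days = 2007-12-30.
Next gap: 13 days. 2007-12-30 + 13 days = 2008-01-12.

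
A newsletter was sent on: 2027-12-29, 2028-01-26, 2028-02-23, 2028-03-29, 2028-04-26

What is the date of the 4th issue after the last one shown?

2028-08-30

These are Wednesdays with 28, 28, 35, 28-day gaps.
Each is the final Wednesday of its month — 2027-12-29 is past the 28th, so '4th Wednesday' doesn't fit.
Last Wednesday of May 2028: 2028-05-31.
Last Wednesday of June 2028: 2028-06-28.
Last Wednesday of July 2028: 2028-07-26.
Last Wednesday of August 2028: 2028-08-30.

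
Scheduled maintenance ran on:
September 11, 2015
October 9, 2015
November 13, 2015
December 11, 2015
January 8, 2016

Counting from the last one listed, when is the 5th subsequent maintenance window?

June 10, 2016

All dates are Fridays, 28, 35, 28, 28 days apart.
Specifically, the 2nd Friday of each month.
February 2016 — 2nd Friday is February 12, 2016.
2nd Friday of March 2016: March 11, 2016.
2nd Friday of April 2016: April 8, 2016.
2nd Friday of May 2016: May 13, 2016.
June 2016 — 2nd Friday is June 10, 2016.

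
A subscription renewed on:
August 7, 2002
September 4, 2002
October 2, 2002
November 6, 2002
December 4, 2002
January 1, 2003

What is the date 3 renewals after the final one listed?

April 2, 2003

All dates are Wednesdays, 28, 28, 35, 28, 28 days apart.
Specifically, the 1st Wednesday of each month.
February 2003 — 1st Wednesday is February 5, 2003.
1st Wednesday of March 2003: March 5, 2003.
April 2003 — 1st Wednesday is April 2, 2003.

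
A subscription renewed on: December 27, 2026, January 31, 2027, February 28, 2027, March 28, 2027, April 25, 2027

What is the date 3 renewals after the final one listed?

All Sundays; the gaps (35, 28, 28, 28) vary with month length.
This is the last Sunday of each month.
Last Sunday of May 2027: May 30, 2027.
June 2027 ends with Sunday June 27, 2027.
July 2027 ends with Sunday July 25, 2027.

July 25, 2027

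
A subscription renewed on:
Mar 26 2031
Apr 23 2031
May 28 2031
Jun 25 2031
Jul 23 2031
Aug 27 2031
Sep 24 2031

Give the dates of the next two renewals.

Gaps: 28, 35, 28, 28, 35, 28 days — a mix of 28 and 35. Every date is a Wednesday.
Each is the 4th Wednesday of its month.
October 2031 — 4th Wednesday is Oct 22 2031.
4th Wednesday of November 2031: Nov 26 2031.

Oct 22 2031, Nov 26 2031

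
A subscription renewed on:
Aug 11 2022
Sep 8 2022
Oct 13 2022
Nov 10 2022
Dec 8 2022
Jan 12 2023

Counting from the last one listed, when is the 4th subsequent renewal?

These are Thursdays at 28- or 35-day spacing (28, 35, 28, 28, 35).
The pattern: 2nd Thursday of the month.
February 2023 — 2nd Thursday is Feb 9 2023.
2nd Thursday of March 2023: Mar 9 2023.
2nd Thursday of April 2023: Apr 13 2023.
May 2023 — 2nd Thursday is May 11 2023.

May 11 2023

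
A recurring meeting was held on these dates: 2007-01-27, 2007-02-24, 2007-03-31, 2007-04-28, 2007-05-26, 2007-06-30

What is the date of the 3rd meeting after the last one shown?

These are Saturdays with 28, 35, 28, 28, 35-day gaps.
Each is the final Saturday of its month — 2007-03-31 is past the 28th, so '4th Saturday' doesn't fit.
Last Saturday of July 2007: 2007-07-28.
August 2007 ends with Saturday 2007-08-25.
September 2007 ends with Saturday 2007-09-29.

2007-09-29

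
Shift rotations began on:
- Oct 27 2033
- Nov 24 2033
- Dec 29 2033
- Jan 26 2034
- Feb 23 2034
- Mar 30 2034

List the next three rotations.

Apr 27 2034, May 25 2034, Jun 29 2034

These are Thursdays with 28, 35, 28, 28, 35-day gaps.
Each is the final Thursday of its month — Dec 29 2033 is past the 28th, so '4th Thursday' doesn't fit.
Last Thursday of April 2034: Apr 27 2034.
Last Thursday of May 2034: May 25 2034.
Last Thursday of June 2034: Jun 29 2034.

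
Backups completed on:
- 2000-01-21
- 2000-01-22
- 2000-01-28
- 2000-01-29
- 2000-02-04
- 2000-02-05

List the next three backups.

The gap pattern 1, 6, 1, 6, 1 repeats every 2 events.
These are the Fridays and Saturdays of each week.
Next Friday: 2000-02-11.
The following Saturday is 2000-02-12.
Next Friday: 2000-02-18.

2000-02-11, 2000-02-12, 2000-02-18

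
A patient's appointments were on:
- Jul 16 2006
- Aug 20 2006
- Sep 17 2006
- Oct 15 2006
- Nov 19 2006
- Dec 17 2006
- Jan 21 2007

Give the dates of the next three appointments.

Feb 18 2007, Mar 18 2007, Apr 15 2007

These are Sundays at 28- or 35-day spacing (35, 28, 28, 35, 28, 35).
The pattern: 3rd Sunday of the month.
February 2007 — 3rd Sunday is Feb 18 2007.
3rd Sunday of March 2007: Mar 18 2007.
April 2007 — 3rd Sunday is Apr 15 2007.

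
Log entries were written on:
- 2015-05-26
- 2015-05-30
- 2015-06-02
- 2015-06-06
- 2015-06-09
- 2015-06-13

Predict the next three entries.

Gaps: 4, 3, 4, 3, 4 days — not constant, but cyclic with period 2.
The events fall on every Tuesday and Saturday.
The following Tuesday is 2015-06-16.
Next Saturday: 2015-06-20.
The following Tuesday is 2015-06-23.

2015-06-16, 2015-06-20, 2015-06-23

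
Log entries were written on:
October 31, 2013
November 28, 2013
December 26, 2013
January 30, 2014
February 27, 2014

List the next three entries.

March 27, 2014; April 24, 2014; May 29, 2014

These are Thursdays with 28, 28, 35, 28-day gaps.
Each is the final Thursday of its month — October 31, 2013 is past the 28th, so '4th Thursday' doesn't fit.
Last Thursday of March 2014: March 27, 2014.
April 2014 ends with Thursday April 24, 2014.
May 2014 ends with Thursday May 29, 2014.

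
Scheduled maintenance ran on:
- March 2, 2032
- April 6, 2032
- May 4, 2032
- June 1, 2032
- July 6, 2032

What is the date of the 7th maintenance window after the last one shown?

All dates are Tuesdays, 35, 28, 28, 35 days apart.
Specifically, the 1st Tuesday of each month.
August 2032 — 1st Tuesday is August 3, 2032.
September 2032 — 1st Tuesday is September 7, 2032.
October 2032 — 1st Tuesday is October 5, 2032.
1st Tuesday of November 2032: November 2, 2032.
December 2032 — 1st Tuesday is December 7, 2032.
January 2033 — 1st Tuesday is January 4, 2033.
February 2033 — 1st Tuesday is February 1, 2033.

February 1, 2033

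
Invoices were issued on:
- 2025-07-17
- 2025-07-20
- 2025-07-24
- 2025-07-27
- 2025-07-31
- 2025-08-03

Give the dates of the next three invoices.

2025-08-07, 2025-08-10, 2025-08-14

Gaps: 3, 4, 3, 4, 3 days — not constant, but cyclic with period 2.
The events fall on every Thursday and Sunday.
The following Thursday is 2025-08-07.
The following Sunday is 2025-08-10.
Next Thursday: 2025-08-14.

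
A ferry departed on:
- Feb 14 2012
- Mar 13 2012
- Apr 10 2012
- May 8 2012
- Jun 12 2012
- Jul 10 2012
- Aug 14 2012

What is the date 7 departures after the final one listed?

Mar 12 2013

These are Tuesdays at 28- or 35-day spacing (28, 28, 28, 35, 28, 35).
The pattern: 2nd Tuesday of the month.
September 2012 — 2nd Tuesday is Sep 11 2012.
2nd Tuesday of October 2012: Oct 9 2012.
2nd Tuesday of November 2012: Nov 13 2012.
December 2012 — 2nd Tuesday is Dec 11 2012.
January 2013 — 2nd Tuesday is Jan 8 2013.
February 2013 — 2nd Tuesday is Feb 12 2013.
March 2013 — 2nd Tuesday is Mar 12 2013.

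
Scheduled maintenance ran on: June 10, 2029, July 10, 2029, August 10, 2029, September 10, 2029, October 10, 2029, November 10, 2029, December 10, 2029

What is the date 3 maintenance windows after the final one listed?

Each date is the 10th; the gaps (30, 31, 31, 30, 31, 30) track the month lengths.
The rule is the 10th of each month.
Next: January 2030 → January 10, 2030.
February 2030: February 10, 2030.
Next: March 2030 → March 10, 2030.

March 10, 2030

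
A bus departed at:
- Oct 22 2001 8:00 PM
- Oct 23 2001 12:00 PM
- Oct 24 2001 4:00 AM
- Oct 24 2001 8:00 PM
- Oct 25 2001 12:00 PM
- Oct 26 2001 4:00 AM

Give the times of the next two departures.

Spacing: 16, 16, 16, 16, 16 h — constant 16 h.
Oct 26 2001 4:00 AM + 16 h = Oct 26 2001 8:00 PM.
Oct 26 2001 8:00 PM + 16 h = Oct 27 2001 12:00 PM.

Oct 26 2001 8:00 PM, Oct 27 2001 12:00 PM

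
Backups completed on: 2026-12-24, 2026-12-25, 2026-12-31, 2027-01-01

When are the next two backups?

2027-01-07, 2027-01-08

The gap pattern 1, 6, 1 repeats every 2 events.
These are the Thursdays and Fridays of each week.
Next Thursday: 2027-01-07.
Next Friday: 2027-01-08.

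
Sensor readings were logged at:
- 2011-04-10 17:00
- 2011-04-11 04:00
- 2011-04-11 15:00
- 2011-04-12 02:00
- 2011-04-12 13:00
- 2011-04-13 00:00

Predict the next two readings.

2011-04-13 11:00, 2011-04-13 22:00

Gaps: 11, 11, 11, 11, 11 hours — each event is 11 hours after the previous one.
2011-04-13 00:00 + 11 h = 2011-04-13 11:00.
2011-04-13 11:00 + 11 h = 2011-04-13 22:00.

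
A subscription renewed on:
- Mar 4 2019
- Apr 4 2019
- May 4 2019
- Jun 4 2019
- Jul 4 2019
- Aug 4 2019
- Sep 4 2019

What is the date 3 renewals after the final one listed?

Each date is the 4th; the gaps (31, 30, 31, 30, 31, 31) track the month lengths.
The rule is the 4th of each month.
Next: October 2019 → Oct 4 2019.
Next: November 2019 → Nov 4 2019.
December 2019: Dec 4 2019.

Dec 4 2019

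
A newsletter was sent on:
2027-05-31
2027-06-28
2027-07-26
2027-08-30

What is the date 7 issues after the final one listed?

All Mondays; the gaps (28, 28, 35) vary with month length.
This is the last Monday of each month.
September 2027 ends with Monday 2027-09-27.
Last Monday of October 2027: 2027-10-25.
Last Monday of November 2027: 2027-11-29.
December 2027 ends with Monday 2027-12-27.
Last Monday of January 2028: 2028-01-31.
February 2028 ends with Monday 2028-02-28.
Last Monday of March 2028: 2028-03-27.

2028-03-27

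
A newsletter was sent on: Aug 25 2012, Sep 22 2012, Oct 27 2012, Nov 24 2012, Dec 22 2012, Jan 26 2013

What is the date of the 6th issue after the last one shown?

Jul 27 2013

These are Saturdays at 28- or 35-day spacing (28, 35, 28, 28, 35).
The pattern: 4th Saturday of the month.
February 2013 — 4th Saturday is Feb 23 2013.
March 2013 — 4th Saturday is Mar 23 2013.
April 2013 — 4th Saturday is Apr 27 2013.
4th Saturday of May 2013: May 25 2013.
4th Saturday of June 2013: Jun 22 2013.
July 2013 — 4th Saturday is Jul 27 2013.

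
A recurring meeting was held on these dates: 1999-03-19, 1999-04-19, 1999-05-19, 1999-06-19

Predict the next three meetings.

Gaps: 31, 30, 31 days — not constant. Every event is on the 19th of the month.
Pattern: the 19th of each month.
July 1999: 1999-07-19.
August 1999: 1999-08-19.
September 1999: 1999-09-19.

1999-07-19, 1999-08-19, 1999-09-19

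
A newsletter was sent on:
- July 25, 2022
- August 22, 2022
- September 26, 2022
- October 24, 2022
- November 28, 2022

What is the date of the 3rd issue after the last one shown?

Gaps: 28, 35, 28, 35 days — a mix of 28 and 35. Every date is a Monday.
Each is the 4th Monday of its month.
December 2022 — 4th Monday is December 26, 2022.
January 2023 — 4th Monday is January 23, 2023.
February 2023 — 4th Monday is February 27, 2023.

February 27, 2023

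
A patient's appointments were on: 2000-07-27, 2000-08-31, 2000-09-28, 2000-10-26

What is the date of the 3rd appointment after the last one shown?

These are Thursdays with 35, 28, 28-day gaps.
Each is the final Thursday of its month — 2000-08-31 is past the 28th, so '4th Thursday' doesn't fit.
November 2000 ends with Thursday 2000-11-30.
December 2000 ends with Thursday 2000-12-28.
Last Thursday of January 2001: 2001-01-25.

2001-01-25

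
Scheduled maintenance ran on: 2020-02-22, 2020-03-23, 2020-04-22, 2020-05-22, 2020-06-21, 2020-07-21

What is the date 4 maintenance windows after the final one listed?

Every event comes 30 days after the last (30, 30, 30, 30, 30).
2020-07-21 + 30 days = 2020-08-20.
2020-08-20 + 30 days = 2020-09-19.
2020-09-19 + 30 days = 2020-10-19.
2020-10-19 + 30 days = 2020-11-18.

2020-11-18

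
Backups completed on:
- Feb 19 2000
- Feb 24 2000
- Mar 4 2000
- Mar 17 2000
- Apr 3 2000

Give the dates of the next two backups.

Apr 24 2000, May 19 2000

The spacing grows by 4 each time: 5, 9, 13, 17 days.
Next gap: 21 days. Apr 3 2000 + 21 days = Apr 24 2000.
Next gap: 25 days. Apr 24 2000 + 25 days = May 19 2000.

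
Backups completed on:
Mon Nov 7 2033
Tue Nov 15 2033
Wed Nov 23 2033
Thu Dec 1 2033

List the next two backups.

Gaps between consecutive events: 8, 8, 8 days — a constant 8-day interval.
Thu Dec 1 2033 + 8 days = Fri Dec 9 2033.
Fri Dec 9 2033 + 8 days = Sat Dec 17 2033.

Fri Dec 9 2033, Sat Dec 17 2033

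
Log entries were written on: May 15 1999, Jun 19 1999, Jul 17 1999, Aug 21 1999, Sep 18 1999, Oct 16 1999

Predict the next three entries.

Gaps: 35, 28, 35, 28, 28 days — a mix of 28 and 35. Every date is a Saturday.
Each is the 3rd Saturday of its month.
November 1999 — 3rd Saturday is Nov 20 1999.
December 1999 — 3rd Saturday is Dec 18 1999.
3rd Saturday of January 2000: Jan 15 2000.

Nov 20 1999, Dec 18 1999, Jan 15 2000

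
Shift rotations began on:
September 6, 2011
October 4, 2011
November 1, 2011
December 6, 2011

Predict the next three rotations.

January 3, 2012; February 7, 2012; March 6, 2012

These are Tuesdays at 28- or 35-day spacing (28, 28, 35).
The pattern: 1st Tuesday of the month.
1st Tuesday of January 2012: January 3, 2012.
1st Tuesday of February 2012: February 7, 2012.
1st Tuesday of March 2012: March 6, 2012.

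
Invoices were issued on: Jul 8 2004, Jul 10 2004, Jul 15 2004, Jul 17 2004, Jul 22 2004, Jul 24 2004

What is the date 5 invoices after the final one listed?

Aug 12 2004

The gap pattern 2, 5, 2, 5, 2 repeats every 2 events.
These are the Thursdays and Saturdays of each week.
Next Thursday: Jul 29 2004.
The following Saturday is Jul 31 2004.
The following Thursday is Aug 5 2004.
Next Saturday: Aug 7 2004.
Next Thursday: Aug 12 2004.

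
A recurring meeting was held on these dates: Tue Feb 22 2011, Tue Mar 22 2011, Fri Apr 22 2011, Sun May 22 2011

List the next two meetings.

Wed Jun 22 2011, Fri Jul 22 2011

Each date is the 22nd; the gaps (28, 31, 30) track the month lengths.
The rule is the 22nd of each month.
June 2011: Wed Jun 22 2011.
Next: July 2011 → Fri Jul 22 2011.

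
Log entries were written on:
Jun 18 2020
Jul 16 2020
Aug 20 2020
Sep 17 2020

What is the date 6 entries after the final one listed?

Mar 18 2021

All dates are Thursdays, 28, 35, 28 days apart.
Specifically, the 3rd Thursday of each month.
October 2020 — 3rd Thursday is Oct 15 2020.
3rd Thursday of November 2020: Nov 19 2020.
3rd Thursday of December 2020: Dec 17 2020.
3rd Thursday of January 2021: Jan 21 2021.
February 2021 — 3rd Thursday is Feb 18 2021.
March 2021 — 3rd Thursday is Mar 18 2021.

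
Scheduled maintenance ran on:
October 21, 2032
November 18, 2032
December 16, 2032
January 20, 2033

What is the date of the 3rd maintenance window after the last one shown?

April 21, 2033

These are Thursdays at 28- or 35-day spacing (28, 28, 35).
The pattern: 3rd Thursday of the month.
3rd Thursday of February 2033: February 17, 2033.
3rd Thursday of March 2033: March 17, 2033.
3rd Thursday of April 2033: April 21, 2033.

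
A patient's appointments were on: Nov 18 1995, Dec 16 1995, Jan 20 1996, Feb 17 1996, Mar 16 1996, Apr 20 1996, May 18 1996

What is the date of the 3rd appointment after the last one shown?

All dates are Saturdays, 28, 35, 28, 28, 35, 28 days apart.
Specifically, the 3rd Saturday of each month.
June 1996 — 3rd Saturday is Jun 15 1996.
July 1996 — 3rd Saturday is Jul 20 1996.
August 1996 — 3rd Saturday is Aug 17 1996.

Aug 17 1996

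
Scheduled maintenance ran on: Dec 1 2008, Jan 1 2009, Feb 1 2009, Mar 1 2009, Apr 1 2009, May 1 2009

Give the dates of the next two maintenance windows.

Jun 1 2009, Jul 1 2009

The day-of-month is always 1 (31, 31, 28, 31, 30 days between events).
So this recurs on the 1st of each month.
Next: June 2009 → Jun 1 2009.
July 2009: Jul 1 2009.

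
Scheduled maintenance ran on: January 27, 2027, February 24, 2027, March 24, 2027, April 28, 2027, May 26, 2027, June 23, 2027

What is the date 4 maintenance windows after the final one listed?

Gaps: 28, 28, 35, 28, 28 days — a mix of 28 and 35. Every date is a Wednesday.
Each is the 4th Wednesday of its month.
4th Wednesday of July 2027: July 28, 2027.
August 2027 — 4th Wednesday is August 25, 2027.
September 2027 — 4th Wednesday is September 22, 2027.
October 2027 — 4th Wednesday is October 27, 2027.

October 27, 2027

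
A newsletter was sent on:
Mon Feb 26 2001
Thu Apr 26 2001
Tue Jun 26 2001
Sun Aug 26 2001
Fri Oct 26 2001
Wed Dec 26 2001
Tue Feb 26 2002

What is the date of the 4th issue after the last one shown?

Sat Oct 26 2002

The day-of-month is always 26 (59, 61, 61, 61, 61, 62 days between events).
So this recurs on the 26th of every 2 months.
April 2002: Fri Apr 26 2002.
Next: June 2002 → Wed Jun 26 2002.
August 2002: Mon Aug 26 2002.
Next: October 2002 → Sat Oct 26 2002.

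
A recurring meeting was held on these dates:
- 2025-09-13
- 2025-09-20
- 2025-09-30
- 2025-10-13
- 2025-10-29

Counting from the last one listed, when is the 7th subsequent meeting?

The spacing grows by 3 each time: 7, 10, 13, 16 days.
Next gap: 19 days. 2025-10-29 + 19 days = 2025-11-17.
Next gap: 22 days. 2025-11-17 + 22 days = 2025-12-09.
Next gap: 25 days. 2025-12-09 + 25 days = 2026-01-03.
Next gap: 28 days. 2026-01-03 + 28 days = 2026-01-31.
Next gap: 31 days. 2026-01-31 + 31 days = 2026-03-03.
Next gap: 34 days. 2026-03-03 + 34 days = 2026-04-06.
Next gap: 37 days. 2026-04-06 + 37 days = 2026-05-13.

2026-05-13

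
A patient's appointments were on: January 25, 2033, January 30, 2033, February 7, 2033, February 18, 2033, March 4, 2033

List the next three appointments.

March 21, 2033; April 10, 2033; May 3, 2033

Intervals are 5, 8, 11, 14 days — an arithmetic progression with common difference 3.
Next gap: 17 days. March 4, 2033 + 17 days = March 21, 2033.
Next gap: 20 days. March 21, 2033 + 20 days = April 10, 2033.
Next gap: 23 days. April 10, 2033 + 23 days = May 3, 2033.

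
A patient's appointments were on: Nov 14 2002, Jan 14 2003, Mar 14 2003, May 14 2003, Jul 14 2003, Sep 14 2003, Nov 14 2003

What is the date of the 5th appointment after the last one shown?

Sep 14 2004

The day-of-month is always 14 (61, 59, 61, 61, 62, 61 days between events).
So this recurs on the 14th of every 2 months.
January 2004: Jan 14 2004.
March 2004: Mar 14 2004.
May 2004: May 14 2004.
July 2004: Jul 14 2004.
Next: September 2004 → Sep 14 2004.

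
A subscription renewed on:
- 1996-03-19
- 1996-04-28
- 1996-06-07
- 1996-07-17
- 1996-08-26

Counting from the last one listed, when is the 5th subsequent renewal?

Gaps between consecutive events: 40, 40, 40, 40 days — a constant 40-day interval.
1996-08-26 + 40 days = 1996-10-05.
1996-10-05 + 40 days = 1996-11-14.
1996-11-14 + 40 days = 1996-12-24.
1996-12-24 + 40 days = 1997-02-02.
1997-02-02 + 40 days = 1997-03-14.

1997-03-14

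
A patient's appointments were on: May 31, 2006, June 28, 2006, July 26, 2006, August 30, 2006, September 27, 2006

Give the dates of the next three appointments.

These are Wednesdays with 28, 28, 35, 28-day gaps.
Each is the final Wednesday of its month — May 31, 2006 is past the 28th, so '4th Wednesday' doesn't fit.
Last Wednesday of October 2006: October 25, 2006.
Last Wednesday of November 2006: November 29, 2006.
Last Wednesday of December 2006: December 27, 2006.

October 25, 2006; November 29, 2006; December 27, 2006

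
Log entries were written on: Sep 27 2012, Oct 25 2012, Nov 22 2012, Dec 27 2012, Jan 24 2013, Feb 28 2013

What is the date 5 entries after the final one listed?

All dates are Thursdays, 28, 28, 35, 28, 35 days apart.
Specifically, the 4th Thursday of each month.
March 2013 — 4th Thursday is Mar 28 2013.
4th Thursday of April 2013: Apr 25 2013.
May 2013 — 4th Thursday is May 23 2013.
4th Thursday of June 2013: Jun 27 2013.
July 2013 — 4th Thursday is Jul 25 2013.

Jul 25 2013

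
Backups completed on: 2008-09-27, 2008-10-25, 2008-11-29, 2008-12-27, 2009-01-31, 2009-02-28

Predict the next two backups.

Every date is a Saturday; gaps 28, 35, 28, 35, 28 days.
Each is the last Saturday of its month (at least one falls on the 29th or later, ruling out '4th Saturday').
March 2009 ends with Saturday 2009-03-28.
Last Saturday of April 2009: 2009-04-25.

2009-03-28, 2009-04-25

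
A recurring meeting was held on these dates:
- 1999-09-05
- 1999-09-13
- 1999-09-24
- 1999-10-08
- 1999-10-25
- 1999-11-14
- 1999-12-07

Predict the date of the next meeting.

2000-01-02

Gaps: 8, 11, 14, 17, 20, 23 days — each gap is 3 larger than the previous one.
Next gap: 26 days. 1999-12-07 + 26 days = 2000-01-02.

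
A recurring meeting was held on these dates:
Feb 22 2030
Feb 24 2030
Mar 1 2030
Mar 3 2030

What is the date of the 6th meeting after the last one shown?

The gap pattern 2, 5, 2 repeats every 2 events.
These are the Fridays and Sundays of each week.
Next Friday: Mar 8 2030.
Next Sunday: Mar 10 2030.
The following Friday is Mar 15 2030.
Next Sunday: Mar 17 2030.
The following Friday is Mar 22 2030.
Next Sunday: Mar 24 2030.

Mar 24 2030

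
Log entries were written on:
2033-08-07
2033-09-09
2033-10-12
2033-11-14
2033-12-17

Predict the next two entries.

The spacing is 33, 33, 33, 33 days — always 33 days.
2033-12-17 + 33 days = 2034-01-19.
2034-01-19 + 33 days = 2034-02-21.

2034-01-19, 2034-02-21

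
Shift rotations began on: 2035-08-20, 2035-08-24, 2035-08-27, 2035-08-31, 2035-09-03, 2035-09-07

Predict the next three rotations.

2035-09-10, 2035-09-14, 2035-09-17

Every event lands on a Monday or Friday (gaps cycle 4, 3, 4, 3, 4).
So the schedule is: every Monday and Friday.
The following Monday is 2035-09-10.
Next Friday: 2035-09-14.
Next Monday: 2035-09-17.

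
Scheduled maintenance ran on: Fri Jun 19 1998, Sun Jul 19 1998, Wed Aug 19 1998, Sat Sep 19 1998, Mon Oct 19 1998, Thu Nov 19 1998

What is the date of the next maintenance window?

Gaps: 30, 31, 31, 30, 31 days — not constant. Every event is on the 19th of the month.
Pattern: the 19th of each month.
December 1998: Sat Dec 19 1998.

Sat Dec 19 1998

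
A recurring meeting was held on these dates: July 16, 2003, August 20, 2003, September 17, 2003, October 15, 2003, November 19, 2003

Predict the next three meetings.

These are Wednesdays at 28- or 35-day spacing (35, 28, 28, 35).
The pattern: 3rd Wednesday of the month.
3rd Wednesday of December 2003: December 17, 2003.
January 2004 — 3rd Wednesday is January 21, 2004.
3rd Wednesday of February 2004: February 18, 2004.

December 17, 2003; January 21, 2004; February 18, 2004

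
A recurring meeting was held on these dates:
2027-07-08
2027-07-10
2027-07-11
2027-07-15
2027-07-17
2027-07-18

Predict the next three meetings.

The gap pattern 2, 1, 4, 2, 1 repeats every 3 events.
These are the Thursdays, Saturdays and Sundays of each week.
The following Thursday is 2027-07-22.
Next Saturday: 2027-07-24.
The following Sunday is 2027-07-25.

2027-07-22, 2027-07-24, 2027-07-25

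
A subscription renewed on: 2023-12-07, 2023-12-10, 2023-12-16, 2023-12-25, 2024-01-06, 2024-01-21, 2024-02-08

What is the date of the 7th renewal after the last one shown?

The spacing grows by 3 each time: 3, 6, 9, 12, 15, 18 days.
Next gap: 21 days. 2024-02-08 + 21 days = 2024-02-29.
Next gap: 24 days. 2024-02-29 + 24 days = 2024-03-24.
Next gap: 27 days. 2024-03-24 + 27 days = 2024-04-20.
Next gap: 30 days. 2024-04-20 + 30 days = 2024-05-20.
Next gap: 33 days. 2024-05-20 + 33 days = 2024-06-22.
Next gap: 36 days. 2024-06-22 + 36 days = 2024-07-28.
Next gap: 39 days. 2024-07-28 + 39 days = 2024-09-05.

2024-09-05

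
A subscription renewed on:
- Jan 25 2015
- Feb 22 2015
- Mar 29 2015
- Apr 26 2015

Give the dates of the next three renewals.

Every date is a Sunday; gaps 28, 35, 28 days.
Each is the last Sunday of its month (at least one falls on the 29th or later, ruling out '4th Sunday').
Last Sunday of May 2015: May 31 2015.
Last Sunday of June 2015: Jun 28 2015.
Last Sunday of July 2015: Jul 26 2015.

May 31 2015, Jun 28 2015, Jul 26 2015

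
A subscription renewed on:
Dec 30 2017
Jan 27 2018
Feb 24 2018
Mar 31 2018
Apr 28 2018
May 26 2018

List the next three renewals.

Jun 30 2018, Jul 28 2018, Aug 25 2018

These are Saturdays with 28, 28, 35, 28, 28-day gaps.
Each is the final Saturday of its month — Dec 30 2017 is past the 28th, so '4th Saturday' doesn't fit.
June 2018 ends with Saturday Jun 30 2018.
July 2018 ends with Saturday Jul 28 2018.
August 2018 ends with Saturday Aug 25 2018.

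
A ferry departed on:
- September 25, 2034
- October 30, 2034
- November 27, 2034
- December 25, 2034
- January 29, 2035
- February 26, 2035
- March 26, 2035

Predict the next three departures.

April 30, 2035; May 28, 2035; June 25, 2035

These are Mondays with 35, 28, 28, 35, 28, 28-day gaps.
Each is the final Monday of its month — October 30, 2034 is past the 28th, so '4th Monday' doesn't fit.
April 2035 ends with Monday April 30, 2035.
Last Monday of May 2035: May 28, 2035.
Last Monday of June 2035: June 25, 2035.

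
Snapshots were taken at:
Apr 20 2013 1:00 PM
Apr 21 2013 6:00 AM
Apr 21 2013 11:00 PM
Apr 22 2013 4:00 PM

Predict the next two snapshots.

Gaps: 17, 17, 17 hours — each event is 17 hours after the previous one.
Apr 22 2013 4:00 PM + 17 h = Apr 23 2013 9:00 AM.
Apr 23 2013 9:00 AM + 17 h = Apr 24 2013 2:00 AM.

Apr 23 2013 9:00 AM, Apr 24 2013 2:00 AM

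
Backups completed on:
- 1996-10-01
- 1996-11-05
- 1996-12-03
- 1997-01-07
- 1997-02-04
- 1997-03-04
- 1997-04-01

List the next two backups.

1997-05-06, 1997-06-03

Gaps: 35, 28, 35, 28, 28, 28 days — a mix of 28 and 35. Every date is a Tuesday.
Each is the 1st Tuesday of its month.
May 1997 — 1st Tuesday is 1997-05-06.
1st Tuesday of June 1997: 1997-06-03.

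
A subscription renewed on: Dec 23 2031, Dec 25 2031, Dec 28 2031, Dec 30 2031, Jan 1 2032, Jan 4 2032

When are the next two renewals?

Jan 6 2032, Jan 8 2032

Every event lands on a Tuesday or Thursday or Sunday (gaps cycle 2, 3, 2, 2, 3).
So the schedule is: every Tuesday, Thursday and Sunday.
Next Tuesday: Jan 6 2032.
Next Thursday: Jan 8 2032.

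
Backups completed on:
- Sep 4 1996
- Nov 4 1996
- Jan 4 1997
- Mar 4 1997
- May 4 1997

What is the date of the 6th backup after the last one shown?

Gaps: 61, 61, 59, 61 days — not constant. Every event is on the 4th of the month.
Pattern: the 4th of every 2 months.
Next: July 1997 → Jul 4 1997.
September 1997: Sep 4 1997.
Next: November 1997 → Nov 4 1997.
Next: January 1998 → Jan 4 1998.
March 1998: Mar 4 1998.
Next: May 1998 → May 4 1998.

May 4 1998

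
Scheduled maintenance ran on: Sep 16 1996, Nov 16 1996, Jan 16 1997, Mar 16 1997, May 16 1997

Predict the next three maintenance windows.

Jul 16 1997, Sep 16 1997, Nov 16 1997

The day-of-month is always 16 (61, 61, 59, 61 days between events).
So this recurs on the 16th of every 2 months.
Next: July 1997 → Jul 16 1997.
September 1997: Sep 16 1997.
Next: November 1997 → Nov 16 1997.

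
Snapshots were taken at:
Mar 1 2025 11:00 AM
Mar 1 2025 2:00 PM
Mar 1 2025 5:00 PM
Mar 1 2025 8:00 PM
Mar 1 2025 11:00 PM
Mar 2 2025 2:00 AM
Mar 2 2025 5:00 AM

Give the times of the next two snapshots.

The interval is a steady 3 hours (3, 3, 3, 3, 3, 3).
Mar 2 2025 5:00 AM + 3 h = Mar 2 2025 8:00 AM.
Mar 2 2025 8:00 AM + 3 h = Mar 2 2025 11:00 AM.

Mar 2 2025 8:00 AM, Mar 2 2025 11:00 AM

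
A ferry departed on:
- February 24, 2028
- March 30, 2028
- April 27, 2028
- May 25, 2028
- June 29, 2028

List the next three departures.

These are Thursdays with 35, 28, 28, 35-day gaps.
Each is the final Thursday of its month — March 30, 2028 is past the 28th, so '4th Thursday' doesn't fit.
July 2028 ends with Thursday July 27, 2028.
Last Thursday of August 2028: August 31, 2028.
Last Thursday of September 2028: September 28, 2028.

July 27, 2028; August 31, 2028; September 28, 2028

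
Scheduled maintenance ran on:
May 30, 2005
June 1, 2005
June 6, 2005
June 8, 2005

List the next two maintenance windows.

June 13, 2005; June 15, 2005

Gaps: 2, 5, 2 days — not constant, but cyclic with period 2.
The events fall on every Monday and Wednesday.
The following Monday is June 13, 2005.
The following Wednesday is June 15, 2005.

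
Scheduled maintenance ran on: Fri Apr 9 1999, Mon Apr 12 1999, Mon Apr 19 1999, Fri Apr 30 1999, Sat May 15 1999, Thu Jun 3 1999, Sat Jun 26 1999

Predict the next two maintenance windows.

Intervals are 3, 7, 11, 15, 19, 23 days — an arithmetic progression with common difference 4.
Next gap: 27 days. Sat Jun 26 1999 + 27 days = Fri Jul 23 1999.
Next gap: 31 days. Fri Jul 23 1999 + 31 days = Mon Aug 23 1999.

Fri Jul 23 1999, Mon Aug 23 1999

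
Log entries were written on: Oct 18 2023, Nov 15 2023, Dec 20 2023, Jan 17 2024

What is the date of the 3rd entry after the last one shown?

These are Wednesdays at 28- or 35-day spacing (28, 35, 28).
The pattern: 3rd Wednesday of the month.
February 2024 — 3rd Wednesday is Feb 21 2024.
March 2024 — 3rd Wednesday is Mar 20 2024.
3rd Wednesday of April 2024: Apr 17 2024.

Apr 17 2024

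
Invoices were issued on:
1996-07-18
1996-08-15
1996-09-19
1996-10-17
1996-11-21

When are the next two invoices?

1996-12-19, 1997-01-16

Gaps: 28, 35, 28, 35 days — a mix of 28 and 35. Every date is a Thursday.
Each is the 3rd Thursday of its month.
3rd Thursday of December 1996: 1996-12-19.
3rd Thursday of January 1997: 1997-01-16.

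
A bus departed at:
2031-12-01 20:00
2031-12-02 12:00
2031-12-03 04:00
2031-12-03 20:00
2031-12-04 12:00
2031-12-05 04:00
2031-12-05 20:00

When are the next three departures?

2031-12-06 12:00, 2031-12-07 04:00, 2031-12-07 20:00

Spacing: 16, 16, 16, 16, 16, 16 h — constant 16 h.
2031-12-05 20:00 + 16 h = 2031-12-06 12:00.
2031-12-06 12:00 + 16 h = 2031-12-07 04:00.
2031-12-07 04:00 + 16 h = 2031-12-07 20:00.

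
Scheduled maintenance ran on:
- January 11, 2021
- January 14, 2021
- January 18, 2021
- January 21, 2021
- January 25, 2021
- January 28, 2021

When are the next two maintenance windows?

February 1, 2021; February 4, 2021

Every event lands on a Monday or Thursday (gaps cycle 3, 4, 3, 4, 3).
So the schedule is: every Monday and Thursday.
The following Monday is February 1, 2021.
The following Thursday is February 4, 2021.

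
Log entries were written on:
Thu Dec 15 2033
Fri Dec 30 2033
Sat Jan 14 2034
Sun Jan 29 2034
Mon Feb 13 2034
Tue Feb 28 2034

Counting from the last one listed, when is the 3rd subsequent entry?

The spacing is 15, 15, 15, 15, 15 days — always 15 days.
Tue Feb 28 2034 + 15 days = Wed Mar 15 2034.
Wed Mar 15 2034 + 15 days = Thu Mar 30 2034.
Thu Mar 30 2034 + 15 days = Fri Apr 14 2034.

Fri Apr 14 2034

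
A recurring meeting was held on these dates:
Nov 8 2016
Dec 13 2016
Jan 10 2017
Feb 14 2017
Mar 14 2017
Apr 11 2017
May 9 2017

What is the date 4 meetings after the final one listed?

Sep 12 2017

All dates are Tuesdays, 35, 28, 35, 28, 28, 28 days apart.
Specifically, the 2nd Tuesday of each month.
June 2017 — 2nd Tuesday is Jun 13 2017.
July 2017 — 2nd Tuesday is Jul 11 2017.
2nd Tuesday of August 2017: Aug 8 2017.
2nd Tuesday of September 2017: Sep 12 2017.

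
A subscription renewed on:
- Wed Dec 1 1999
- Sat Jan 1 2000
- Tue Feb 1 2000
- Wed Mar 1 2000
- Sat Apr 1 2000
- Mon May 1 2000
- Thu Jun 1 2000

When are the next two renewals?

Each date is the 1st; the gaps (31, 31, 29, 31, 30, 31) track the month lengths.
The rule is the 1st of each month.
Next: July 2000 → Sat Jul 1 2000.
August 2000: Tue Aug 1 2000.

Sat Jul 1 2000, Tue Aug 1 2000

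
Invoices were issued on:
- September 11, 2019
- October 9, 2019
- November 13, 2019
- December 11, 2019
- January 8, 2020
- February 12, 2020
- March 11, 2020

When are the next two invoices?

April 8, 2020; May 13, 2020

These are Wednesdays at 28- or 35-day spacing (28, 35, 28, 28, 35, 28).
The pattern: 2nd Wednesday of the month.
2nd Wednesday of April 2020: April 8, 2020.
May 2020 — 2nd Wednesday is May 13, 2020.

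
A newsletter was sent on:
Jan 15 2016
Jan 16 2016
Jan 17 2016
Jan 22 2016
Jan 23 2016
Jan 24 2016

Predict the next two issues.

Every event lands on a Friday or Saturday or Sunday (gaps cycle 1, 1, 5, 1, 1).
So the schedule is: every Friday, Saturday and Sunday.
The following Friday is Jan 29 2016.
Next Saturday: Jan 30 2016.

Jan 29 2016, Jan 30 2016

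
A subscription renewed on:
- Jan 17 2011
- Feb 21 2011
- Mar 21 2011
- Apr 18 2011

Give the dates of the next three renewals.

May 16 2011, Jun 20 2011, Jul 18 2011

All dates are Mondays, 35, 28, 28 days apart.
Specifically, the 3rd Monday of each month.
3rd Monday of May 2011: May 16 2011.
June 2011 — 3rd Monday is Jun 20 2011.
3rd Monday of July 2011: Jul 18 2011.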